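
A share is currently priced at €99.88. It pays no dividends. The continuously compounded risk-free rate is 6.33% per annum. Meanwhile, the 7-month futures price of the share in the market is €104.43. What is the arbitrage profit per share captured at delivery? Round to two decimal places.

€0.79 per share

Fair futures: F* = S·e^(carry·T), with carry = r = 0.0633
F* = 99.88 · e^(0.0633 × 7/12) = 99.88 · e^0.036925 = 99.88 × 1.037615 = €103.6370
Market €104.43 > fair €103.6370: forward overpriced → cash-and-carry (buy spot, short the forward).
At maturity, profit = |F_mkt − F*| = |104.43 − 103.6370| = €0.79 per share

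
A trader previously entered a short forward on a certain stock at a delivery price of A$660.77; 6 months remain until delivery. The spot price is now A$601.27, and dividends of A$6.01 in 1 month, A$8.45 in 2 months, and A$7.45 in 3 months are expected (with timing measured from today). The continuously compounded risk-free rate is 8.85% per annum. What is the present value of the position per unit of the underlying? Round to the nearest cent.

PV(remaining dividends) I = 6.01·e^(−0.0885·1/12) + 8.45·e^(−0.0885·2/12) + 7.45·e^(−0.0885·3/12) = 21.5791
Current forward F = (S − I)·e^(rT) = (601.27 − 21.5791)·e^(0.0885·6/12) = 579.6909 × 1.045244 = 605.9184
Value (long) = (F − K)·e^(−rT) = (605.9184 − 660.77) × 0.956715 = -52.4773
Short position value = −(long value) = A$52.48

A$52.48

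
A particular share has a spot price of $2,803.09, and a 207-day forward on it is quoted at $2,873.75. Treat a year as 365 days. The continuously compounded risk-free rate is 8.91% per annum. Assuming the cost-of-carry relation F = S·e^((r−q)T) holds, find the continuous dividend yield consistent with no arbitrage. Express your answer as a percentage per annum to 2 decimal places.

4.52%

From F = S·e^((r−q)T): (r − q) = ln(F/S)/T
ln(2873.75/2803.09) = ln(1.025208) = 0.024896
(r − q) = 0.024896 / (207/365) = 0.043899
q = r − ln(F/S)/T = 0.0891 − 0.043899 = 0.045201
q = 4.52%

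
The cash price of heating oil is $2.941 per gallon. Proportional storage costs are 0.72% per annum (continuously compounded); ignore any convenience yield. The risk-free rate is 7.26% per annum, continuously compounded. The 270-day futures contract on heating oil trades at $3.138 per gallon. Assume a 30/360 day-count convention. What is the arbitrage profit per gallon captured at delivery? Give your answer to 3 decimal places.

Fair futures: F* = S·e^(carry·T), with carry = (r + u) = 0.0726 + 0.0072 = 0.0798
F* = 2.941 · e^(0.0798 × 270/360) = 2.941 · e^0.059850 = 2.941 × 1.061677 = $3.1224
Market $3.138 > fair $3.1224: forward overpriced → cash-and-carry (buy spot, short the forward).
At maturity, profit = |F_mkt − F*| = |3.138 − 3.1224| = $0.016 per gallon

$0.016 per gallon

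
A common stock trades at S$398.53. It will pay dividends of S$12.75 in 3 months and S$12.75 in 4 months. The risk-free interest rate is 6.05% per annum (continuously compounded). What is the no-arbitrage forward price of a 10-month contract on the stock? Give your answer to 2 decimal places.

PV(dividends) I = 12.75·e^(−0.0605·3/12) + 12.75·e^(−0.0605·4/12)
I = 12.5586 + 12.4955 = 25.0541
F = (S − I)·e^(rT) = (398.53 − 25.0541) · e^(0.0605·10/12)
= 373.4759 · e^0.050417 = 373.4759 × 1.051710 = S$392.79

S$392.79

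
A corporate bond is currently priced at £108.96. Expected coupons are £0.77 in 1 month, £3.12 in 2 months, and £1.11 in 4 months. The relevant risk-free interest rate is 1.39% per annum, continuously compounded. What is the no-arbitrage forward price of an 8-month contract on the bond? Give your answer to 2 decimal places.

PV(coupons) I = 0.77·e^(−0.0139·1/12) + 3.12·e^(−0.0139·2/12) + 1.11·e^(−0.0139·4/12)
I = 0.7691 + 3.1128 + 1.1049 = 4.9868
F = (S − I)·e^(rT) = (108.96 − 4.9868) · e^(0.0139·8/12)
= 103.9732 · e^0.009267 = 103.9732 × 1.009310 = £104.94

£104.94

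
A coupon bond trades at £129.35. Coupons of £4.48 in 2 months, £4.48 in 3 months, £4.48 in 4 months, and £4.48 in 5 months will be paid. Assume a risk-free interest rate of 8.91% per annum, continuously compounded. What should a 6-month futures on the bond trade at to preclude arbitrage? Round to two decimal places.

£116.99

PV(coupons) I = 4.48·e^(−0.0891·2/12) + 4.48·e^(−0.0891·3/12) + 4.48·e^(−0.0891·4/12) + 4.48·e^(−0.0891·5/12)
I = 4.4140 + 4.3813 + 4.3489 + 4.3167 = 17.4609
F = (S − I)·e^(rT) = (129.35 − 17.4609) · e^(0.0891·6/12)
= 111.8891 · e^0.044550 = 111.8891 × 1.045557 = £116.99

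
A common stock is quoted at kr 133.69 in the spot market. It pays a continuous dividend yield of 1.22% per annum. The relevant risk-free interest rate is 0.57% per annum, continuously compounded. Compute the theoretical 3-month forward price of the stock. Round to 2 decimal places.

kr 133.47

F = S·e^((r − q)T) = 133.69 · e^((0.0057 − 0.0122) × 3/12)
= 133.69 · e^-0.001625 = 133.69 × 0.998376
F = kr 133.47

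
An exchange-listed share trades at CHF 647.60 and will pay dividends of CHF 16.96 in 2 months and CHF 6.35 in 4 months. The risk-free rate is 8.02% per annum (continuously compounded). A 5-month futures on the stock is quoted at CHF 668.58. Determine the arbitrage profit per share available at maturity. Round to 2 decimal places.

PV(dividends) I = 16.96·e^(−0.0802·2/12) + 6.35·e^(−0.0802·4/12) = 22.9173
Fair futures F* = (S − I)·e^(rT) = (647.60 − 22.9173)·e^0.033417 = 624.6827 × 1.033982 = 645.9107
Market CHF 668.58 > fair 645.9107: forward overpriced → cash-and-carry (borrow at r, buy the stock and collect the dividends, short the forward).
Profit at T = |F_mkt − F*| = |668.58 − 645.9107| = CHF 22.67 per share

CHF 22.67 per share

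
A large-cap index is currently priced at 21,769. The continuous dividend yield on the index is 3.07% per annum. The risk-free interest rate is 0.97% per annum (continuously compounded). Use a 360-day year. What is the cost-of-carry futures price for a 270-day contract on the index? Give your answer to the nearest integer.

21,429

F = S·e^((r − q)T) = 21769 · e^((0.0097 − 0.0307) × 270/360)
= 21769 · e^-0.015750 = 21769 × 0.984373
F = 21,429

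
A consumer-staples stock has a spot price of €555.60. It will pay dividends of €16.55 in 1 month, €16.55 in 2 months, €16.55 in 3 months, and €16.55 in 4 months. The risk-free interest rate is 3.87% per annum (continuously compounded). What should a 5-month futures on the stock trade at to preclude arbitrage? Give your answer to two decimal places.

PV(dividends) I = 16.55·e^(−0.0387·1/12) + 16.55·e^(−0.0387·2/12) + 16.55·e^(−0.0387·3/12) + 16.55·e^(−0.0387·4/12)
I = 16.4967 + 16.4436 + 16.3907 + 16.3379 = 65.6689
F = (S − I)·e^(rT) = (555.60 − 65.6689) · e^(0.0387·5/12)
= 489.9311 · e^0.016125 = 489.9311 × 1.016256 = €497.90

€497.90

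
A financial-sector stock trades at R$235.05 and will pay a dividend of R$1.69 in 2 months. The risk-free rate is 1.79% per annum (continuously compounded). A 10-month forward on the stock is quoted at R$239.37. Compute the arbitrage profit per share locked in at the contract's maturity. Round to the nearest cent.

PV(dividends) I = 1.69·e^(−0.0179·2/12) = 1.6850
Fair forward F* = (S − I)·e^(rT) = (235.05 − 1.6850)·e^0.014917 = 233.3650 × 1.015029 = 236.8722
Market R$239.37 > fair 236.8722: forward overpriced → cash-and-carry (borrow at r, buy the stock and collect the dividends, short the forward).
Profit at T = |F_mkt − F*| = |239.37 − 236.8722| = R$2.50 per share

R$2.50 per share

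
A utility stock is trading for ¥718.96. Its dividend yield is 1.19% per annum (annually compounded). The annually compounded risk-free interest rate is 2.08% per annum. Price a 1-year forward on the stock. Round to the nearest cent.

¥725.28

F = S · (1+r)^T / (1+q)^T
= 718.96 × 1.020800 / 1.011900 = 718.96 × 1.008795
F = ¥725.28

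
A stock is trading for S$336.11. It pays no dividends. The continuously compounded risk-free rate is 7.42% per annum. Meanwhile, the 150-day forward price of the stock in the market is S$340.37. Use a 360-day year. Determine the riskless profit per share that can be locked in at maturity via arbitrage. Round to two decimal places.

S$6.29 per share

Fair forward: F* = S·e^(carry·T), with carry = r = 0.0742
F* = 336.11 · e^(0.0742 × 150/360) = 336.11 · e^0.030917 = 336.11 × 1.031400 = S$346.6639
Market S$340.37 < fair S$346.6639: forward underpriced → reverse cash-and-carry (short spot, go long the forward).
At maturity, profit = |F_mkt − F*| = |340.37 − 346.6639| = S$6.29 per share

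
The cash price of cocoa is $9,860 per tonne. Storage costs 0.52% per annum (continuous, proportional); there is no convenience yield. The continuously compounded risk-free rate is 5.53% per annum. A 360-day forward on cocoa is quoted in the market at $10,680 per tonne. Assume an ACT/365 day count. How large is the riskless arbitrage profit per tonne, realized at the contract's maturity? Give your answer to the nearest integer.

Fair forward: F* = S·e^(carry·T), with carry = (r + u) = 0.0553 + 0.0052 = 0.0605
F* = 9860 · e^(0.0605 × 360/365) = 9860 · e^0.059671 = 9860 × 1.061487 = $10466.2618
Market $10680 > fair $10466.2618: forward overpriced → cash-and-carry (buy spot, short the forward).
At maturity, profit = |F_mkt − F*| = |10680 − 10466.2618| = $214 per tonne

$214 per tonne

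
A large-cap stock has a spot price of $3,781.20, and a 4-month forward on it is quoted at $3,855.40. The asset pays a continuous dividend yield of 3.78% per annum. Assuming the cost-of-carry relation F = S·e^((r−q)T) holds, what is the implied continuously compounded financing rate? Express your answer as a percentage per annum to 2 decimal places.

From F = S·e^((r−q)T): (r − q) = ln(F/S)/T
ln(3855.40/3781.20) = ln(1.019623) = 0.019433
(r − q) = 0.019433 / (4/12) = 0.058299
r = ln(F/S)/T + q = 0.058299 + 0.0378 = 0.096099
r = 9.61%

9.61%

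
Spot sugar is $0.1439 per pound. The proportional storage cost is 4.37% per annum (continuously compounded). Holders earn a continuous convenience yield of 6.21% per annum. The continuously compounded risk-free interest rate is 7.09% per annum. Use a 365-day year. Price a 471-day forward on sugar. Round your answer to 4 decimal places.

$0.1540 per pound

Net carry = r + u − y = 0.0709 + 0.0437 − 0.0621 = 0.0525
F = S·e^((r+u−y)T) = 0.1439 · e^(0.0525 × 471/365) = 0.1439 · e^0.067747
= 0.1439 × 1.070095 = $0.1540 per pound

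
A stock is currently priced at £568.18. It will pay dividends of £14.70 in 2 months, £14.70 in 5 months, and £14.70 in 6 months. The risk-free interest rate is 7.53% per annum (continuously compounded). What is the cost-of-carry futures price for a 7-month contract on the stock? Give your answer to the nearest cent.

£548.85

PV(dividends) I = 14.70·e^(−0.0753·2/12) + 14.70·e^(−0.0753·5/12) + 14.70·e^(−0.0753·6/12)
I = 14.5167 + 14.2459 + 14.1568 = 42.9194
F = (S − I)·e^(rT) = (568.18 − 42.9194) · e^(0.0753·7/12)
= 525.2606 · e^0.043925 = 525.2606 × 1.044904 = £548.85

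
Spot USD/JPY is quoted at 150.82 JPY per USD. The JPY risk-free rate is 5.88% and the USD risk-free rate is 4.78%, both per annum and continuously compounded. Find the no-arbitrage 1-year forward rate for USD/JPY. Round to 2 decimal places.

F = S·e^((r_JPY − r_USD)T) = 150.82 · e^((0.0588 − 0.0478) × 12/12)
= 150.82 · e^0.011000 = 150.82 × 1.011061
F = 152.49 JPY per USD

152.49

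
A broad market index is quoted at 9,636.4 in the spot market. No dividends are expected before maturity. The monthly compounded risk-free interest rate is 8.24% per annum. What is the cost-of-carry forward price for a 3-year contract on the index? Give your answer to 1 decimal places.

12,328.4

F = S · (1+r/12)^(12T)
= 9636.4 × 1.279354
F = 12,328.4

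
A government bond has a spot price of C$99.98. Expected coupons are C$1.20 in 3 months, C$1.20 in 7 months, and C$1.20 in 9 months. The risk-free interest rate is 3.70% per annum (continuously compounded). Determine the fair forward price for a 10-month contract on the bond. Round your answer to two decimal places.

C$99.47

PV(coupons) I = 1.20·e^(−0.0370·3/12) + 1.20·e^(−0.0370·7/12) + 1.20·e^(−0.0370·9/12)
I = 1.1890 + 1.1744 + 1.1672 = 3.5306
F = (S − I)·e^(rT) = (99.98 − 3.5306) · e^(0.0370·10/12)
= 96.4494 · e^0.030833 = 96.4494 × 1.031313 = C$99.47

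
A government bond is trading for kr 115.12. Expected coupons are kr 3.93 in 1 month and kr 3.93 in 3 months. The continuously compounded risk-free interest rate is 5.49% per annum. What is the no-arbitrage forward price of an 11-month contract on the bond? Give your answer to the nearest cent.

PV(coupons) I = 3.93·e^(−0.0549·1/12) + 3.93·e^(−0.0549·3/12)
I = 3.9121 + 3.8764 = 7.7885
F = (S − I)·e^(rT) = (115.12 − 7.7885) · e^(0.0549·11/12)
= 107.3315 · e^0.050325 = 107.3315 × 1.051613 = kr 112.87

kr 112.87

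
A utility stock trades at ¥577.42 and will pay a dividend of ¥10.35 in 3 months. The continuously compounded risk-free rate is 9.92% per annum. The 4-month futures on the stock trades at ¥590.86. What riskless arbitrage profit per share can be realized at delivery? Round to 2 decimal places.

PV(dividends) I = 10.35·e^(−0.0992·3/12) = 10.0965
Fair futures F* = (S − I)·e^(rT) = (577.42 − 10.0965)·e^0.033067 = 567.3235 × 1.033620 = 586.3969
Market ¥590.86 > fair 586.3969: forward overpriced → cash-and-carry (borrow at r, buy the stock and collect the dividends, short the forward).
Profit at T = |F_mkt − F*| = |590.86 − 586.3969| = ¥4.46 per share

¥4.46 per share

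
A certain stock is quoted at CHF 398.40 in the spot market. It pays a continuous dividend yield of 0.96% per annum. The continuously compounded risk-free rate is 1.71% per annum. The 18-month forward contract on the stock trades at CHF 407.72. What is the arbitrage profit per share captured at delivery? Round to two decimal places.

Fair forward: F* = S·e^(carry·T), with carry = (r − q) = 0.0171 − 0.0096 = 0.0075
F* = 398.40 · e^(0.0075 × 18/12) = 398.40 · e^0.011250 = 398.40 × 1.011314 = CHF 402.9075
Market CHF 407.72 > fair CHF 402.9075: forward overpriced → cash-and-carry (buy spot, short the forward).
At maturity, profit = |F_mkt − F*| = |407.72 − 402.9075| = CHF 4.81 per share

CHF 4.81 per share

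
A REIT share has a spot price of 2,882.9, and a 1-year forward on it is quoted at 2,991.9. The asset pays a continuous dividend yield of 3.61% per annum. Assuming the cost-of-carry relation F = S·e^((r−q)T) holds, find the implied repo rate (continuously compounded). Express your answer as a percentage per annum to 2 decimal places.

7.32%

From F = S·e^((r−q)T): (r − q) = ln(F/S)/T
ln(2991.9/2882.9) = ln(1.037809) = 0.037112
(r − q) = 0.037112 / (1) = 0.037112
r = ln(F/S)/T + q = 0.037112 + 0.0361 = 0.073212
r = 7.32%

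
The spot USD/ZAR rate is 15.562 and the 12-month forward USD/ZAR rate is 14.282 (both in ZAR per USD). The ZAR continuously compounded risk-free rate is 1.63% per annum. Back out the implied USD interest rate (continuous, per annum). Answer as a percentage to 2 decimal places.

F = S·e^((r_ZAR − r_USD)T) ⇒ r_USD = r_ZAR − ln(F/S)/T
ln(14.282/15.562) = -0.085832; /(12/12) = -0.085832
r_USD = 0.0163 + 0.085832 = 0.102132
r_USD = 10.21%

10.21%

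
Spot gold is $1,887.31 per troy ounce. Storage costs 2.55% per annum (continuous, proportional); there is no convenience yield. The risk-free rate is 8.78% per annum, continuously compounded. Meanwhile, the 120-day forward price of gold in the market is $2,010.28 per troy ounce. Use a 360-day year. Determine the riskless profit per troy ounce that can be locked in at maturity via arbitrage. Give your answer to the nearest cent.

Fair forward: F* = S·e^(carry·T), with carry = (r + u) = 0.0878 + 0.0255 = 0.1133
F* = 1887.31 · e^(0.1133 × 120/360) = 1887.31 · e^0.03776667 = 1887.31 × 1.03848889 = $1959.9505
Market $2010.28 > fair $1959.9505: forward overpriced → cash-and-carry (buy spot, short the forward).
At maturity, profit = |F_mkt − F*| = |2010.28 − 1959.9505| = $50.33 per troy ounce

$50.33 per troy ounce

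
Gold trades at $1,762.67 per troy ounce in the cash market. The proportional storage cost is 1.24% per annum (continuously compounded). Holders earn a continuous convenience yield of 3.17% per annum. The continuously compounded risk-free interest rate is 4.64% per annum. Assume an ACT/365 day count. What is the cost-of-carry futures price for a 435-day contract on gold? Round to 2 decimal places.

$1,820.53 per troy ounce

Net carry = r + u − y = 0.0464 + 0.0124 − 0.0317 = 0.0271
F = S·e^((r+u−y)T) = 1762.67 · e^(0.0271 × 435/365) = 1762.67 · e^0.03229726
= 1762.67 × 1.03282448 = $1,820.53 per troy ounce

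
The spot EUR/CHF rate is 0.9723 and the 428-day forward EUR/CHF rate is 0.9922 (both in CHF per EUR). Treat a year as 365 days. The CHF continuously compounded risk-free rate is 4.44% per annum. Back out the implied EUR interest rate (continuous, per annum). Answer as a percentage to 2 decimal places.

2.71%

F = S·e^((r_CHF − r_EUR)T) ⇒ r_EUR = r_CHF − ln(F/S)/T
ln(0.9922/0.9723) = 0.020260; /(428/365) = 0.017278
r_EUR = 0.0444 − 0.017278 = 0.027122
r_EUR = 2.71%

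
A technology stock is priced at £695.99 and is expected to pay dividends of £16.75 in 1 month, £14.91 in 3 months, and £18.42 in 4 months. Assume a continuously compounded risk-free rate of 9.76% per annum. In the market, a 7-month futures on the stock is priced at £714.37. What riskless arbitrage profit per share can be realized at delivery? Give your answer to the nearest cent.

PV(dividends) I = 16.75·e^(−0.0976·1/12) + 14.91·e^(−0.0976·3/12) + 18.42·e^(−0.0976·4/12) = 48.9953
Fair futures F* = (S − I)·e^(rT) = (695.99 − 48.9953)·e^0.056933 = 646.9947 × 1.058585 = 684.8989
Market £714.37 > fair 684.8989: forward overpriced → cash-and-carry (borrow at r, buy the stock and collect the dividends, short the forward).
Profit at T = |F_mkt − F*| = |714.37 − 684.8989| = £29.47 per share

£29.47 per share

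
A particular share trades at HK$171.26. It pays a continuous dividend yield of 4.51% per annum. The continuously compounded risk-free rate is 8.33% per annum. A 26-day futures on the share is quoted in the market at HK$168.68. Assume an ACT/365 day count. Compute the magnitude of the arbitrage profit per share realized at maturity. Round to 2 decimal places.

Fair futures: F* = S·e^(carry·T), with carry = (r − q) = 0.0833 − 0.0451 = 0.0382
F* = 171.26 · e^(0.0382 × 26/365) = 171.26 · e^0.002721 = 171.26 × 1.002725 = HK$171.7267
Market HK$168.68 < fair HK$171.7267: forward underpriced → reverse cash-and-carry (short spot, go long the forward).
At maturity, profit = |F_mkt − F*| = |168.68 − 171.7267| = HK$3.05 per share

HK$3.05 per share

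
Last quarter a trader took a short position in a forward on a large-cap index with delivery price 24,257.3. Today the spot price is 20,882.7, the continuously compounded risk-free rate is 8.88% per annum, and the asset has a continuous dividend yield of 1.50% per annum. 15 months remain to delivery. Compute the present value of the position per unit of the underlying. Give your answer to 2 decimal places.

Current fair forward for the remaining 15 months: F = S·e^((r − q)·T), (r − q) = 0.0888 − 0.0150 = 0.0738
F = 20882.7 · e^(0.0738 × 15/12) = 20882.7 × 1.09663895 = 22900.7822
Value of long forward = (F − K)·e^(−rT) = (22900.7822 − 24257.3) · e^(−0.0888·15/12)
= -1356.5178 × 0.89493875 = -1214.00
Short position value = −(long value) = 1214.00

1214.00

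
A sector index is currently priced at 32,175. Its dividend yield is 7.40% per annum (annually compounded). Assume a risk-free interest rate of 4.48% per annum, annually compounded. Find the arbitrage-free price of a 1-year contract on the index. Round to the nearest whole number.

F = S · (1+r)^T / (1+q)^T
= 32175 × 1.044800 / 1.074000 = 32175 × 0.972812
F = 31,300

31,300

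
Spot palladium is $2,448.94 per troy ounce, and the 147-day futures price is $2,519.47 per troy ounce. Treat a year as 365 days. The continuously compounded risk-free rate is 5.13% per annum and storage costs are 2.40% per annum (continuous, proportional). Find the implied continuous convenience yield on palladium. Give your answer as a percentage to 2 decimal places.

0.48%

F = S·e^((r+u−y)T) ⇒ (r+u−y) = ln(F/S)/T
ln(2519.47/2448.94) = 0.028393; /T ⇒ 0.070500
y = r + u − ln(F/S)/T = 0.0513 + 0.0240 − 0.070500 = 0.004800
y = 0.48%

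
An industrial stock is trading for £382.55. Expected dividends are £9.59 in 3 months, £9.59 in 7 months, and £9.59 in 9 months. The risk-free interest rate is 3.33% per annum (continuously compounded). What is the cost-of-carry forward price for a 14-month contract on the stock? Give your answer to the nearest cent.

PV(dividends) I = 9.59·e^(−0.0333·3/12) + 9.59·e^(−0.0333·7/12) + 9.59·e^(−0.0333·9/12)
I = 9.5105 + 9.4055 + 9.3535 = 28.2695
F = (S − I)·e^(rT) = (382.55 − 28.2695) · e^(0.0333·14/12)
= 354.2805 · e^0.038850 = 354.2805 × 1.039615 = £368.32

£368.32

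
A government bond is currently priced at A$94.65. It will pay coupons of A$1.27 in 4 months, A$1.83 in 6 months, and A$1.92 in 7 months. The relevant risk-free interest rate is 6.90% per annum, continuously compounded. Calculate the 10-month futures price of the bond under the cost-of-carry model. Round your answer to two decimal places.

PV(coupons) I = 1.27·e^(−0.0690·4/12) + 1.83·e^(−0.0690·6/12) + 1.92·e^(−0.0690·7/12)
I = 1.2411 + 1.7679 + 1.8443 = 4.8533
F = (S − I)·e^(rT) = (94.65 − 4.8533) · e^(0.0690·10/12)
= 89.7967 · e^0.057500 = 89.7967 × 1.059185 = A$95.11

A$95.11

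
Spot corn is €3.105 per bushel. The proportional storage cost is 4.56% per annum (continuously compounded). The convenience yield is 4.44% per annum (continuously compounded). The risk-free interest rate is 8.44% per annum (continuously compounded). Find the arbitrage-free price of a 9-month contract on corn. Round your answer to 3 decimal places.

€3.311 per bushel

Net carry = r + u − y = 0.0844 + 0.0456 − 0.0444 = 0.0856
F = S·e^((r+u−y)T) = 3.105 · e^(0.0856 × 9/12) = 3.105 · e^0.064200
= 3.105 × 1.066306 = €3.311 per bushel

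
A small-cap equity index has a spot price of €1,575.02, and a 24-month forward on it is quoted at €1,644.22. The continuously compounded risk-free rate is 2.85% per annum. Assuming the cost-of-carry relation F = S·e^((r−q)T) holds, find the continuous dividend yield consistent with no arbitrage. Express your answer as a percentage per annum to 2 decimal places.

From F = S·e^((r−q)T): (r − q) = ln(F/S)/T
ln(1644.22/1575.02) = ln(1.043936) = 0.042998
(r − q) = 0.042998 / (24/12) = 0.021499
q = r − ln(F/S)/T = 0.0285 − 0.021499 = 0.007001
q = 0.70%

0.70%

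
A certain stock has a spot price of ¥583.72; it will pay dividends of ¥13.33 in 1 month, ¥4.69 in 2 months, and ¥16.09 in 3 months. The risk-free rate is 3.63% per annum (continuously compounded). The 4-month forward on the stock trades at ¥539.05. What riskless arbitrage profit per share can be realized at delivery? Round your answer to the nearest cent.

PV(dividends) I = 13.33·e^(−0.0363·1/12) + 4.69·e^(−0.0363·2/12) + 16.09·e^(−0.0363·3/12) = 33.8961
Fair forward F* = (S − I)·e^(rT) = (583.72 − 33.8961)·e^0.012100 = 549.8239 × 1.012174 = 556.5175
Market ¥539.05 < fair 556.5175: forward underpriced → reverse cash-and-carry (short the stock, invest proceeds at r, pay the dividends, go long the forward).
Profit at T = |F_mkt − F*| = |539.05 − 556.5175| = ¥17.47 per share

¥17.47 per share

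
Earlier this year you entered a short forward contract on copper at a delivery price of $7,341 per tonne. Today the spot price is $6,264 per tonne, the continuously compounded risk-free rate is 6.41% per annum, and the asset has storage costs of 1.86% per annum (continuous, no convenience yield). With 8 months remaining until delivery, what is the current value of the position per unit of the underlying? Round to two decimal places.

Current fair forward for the remaining 8 months: F = S·e^((r + u)·T), (r + u) = 0.0641 + 0.0186 = 0.0827
F = 6264 · e^(0.0827 × 8/12) = 6264 × 1.05668150 = 6619.0529
Value of long forward = (F − K)·e^(−rT) = (6619.0529 − 7341) · e^(−0.0641·8/12)
= -721.9471 × 0.95816687 = -691.75
Short position value = −(long value) = $691.75

$691.75 per tonne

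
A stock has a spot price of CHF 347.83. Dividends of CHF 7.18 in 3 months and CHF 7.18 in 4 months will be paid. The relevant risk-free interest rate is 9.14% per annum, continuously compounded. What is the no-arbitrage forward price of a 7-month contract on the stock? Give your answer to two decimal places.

CHF 352.13

PV(dividends) I = 7.18·e^(−0.0914·3/12) + 7.18·e^(−0.0914·4/12)
I = 7.0178 + 6.9645 = 13.9823
F = (S − I)·e^(rT) = (347.83 − 13.9823) · e^(0.0914·7/12)
= 333.8477 · e^0.053317 = 333.8477 × 1.054764 = CHF 352.13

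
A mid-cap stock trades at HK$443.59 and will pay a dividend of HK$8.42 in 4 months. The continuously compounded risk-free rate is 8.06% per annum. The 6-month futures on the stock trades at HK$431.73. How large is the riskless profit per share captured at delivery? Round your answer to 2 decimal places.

HK$21.57 per share

PV(dividends) I = 8.42·e^(−0.0806·4/12) = 8.1968
Fair futures F* = (S − I)·e^(rT) = (443.59 − 8.1968)·e^0.040300 = 435.3932 × 1.041123 = 453.2979
Market HK$431.73 < fair 453.2979: forward underpriced → reverse cash-and-carry (short the stock, invest proceeds at r, pay the dividends, go long the forward).
Profit at T = |F_mkt − F*| = |431.73 − 453.2979| = HK$21.57 per share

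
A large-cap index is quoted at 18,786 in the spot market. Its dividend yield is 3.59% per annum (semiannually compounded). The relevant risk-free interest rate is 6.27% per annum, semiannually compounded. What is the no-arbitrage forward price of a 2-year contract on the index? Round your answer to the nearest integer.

F = S · (1+r/2)^(2T) / (1+q/2)^(2T)
= 18786 × 1.131421 / 1.073756 = 18786 × 1.053704
F = 19,795

19,795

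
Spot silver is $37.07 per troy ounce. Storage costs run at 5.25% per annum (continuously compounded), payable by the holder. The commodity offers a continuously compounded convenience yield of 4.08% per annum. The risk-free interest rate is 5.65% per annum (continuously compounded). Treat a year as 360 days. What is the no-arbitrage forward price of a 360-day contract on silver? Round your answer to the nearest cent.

$39.69 per troy ounce

Net carry = r + u − y = 0.0565 + 0.0525 − 0.0408 = 0.0682
F = S·e^((r+u−y)T) = 37.07 · e^(0.0682 × 360/360) = 37.07 · e^0.068200
= 37.07 × 1.070579 = $39.69 per troy ounce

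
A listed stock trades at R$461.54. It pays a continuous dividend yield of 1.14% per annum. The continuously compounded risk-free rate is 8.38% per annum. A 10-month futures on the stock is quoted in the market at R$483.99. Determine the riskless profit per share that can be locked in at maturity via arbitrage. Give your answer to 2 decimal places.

R$6.25 per share

Fair futures: F* = S·e^(carry·T), with carry = (r − q) = 0.0838 − 0.0114 = 0.0724
F* = 461.54 · e^(0.0724 × 10/12) = 461.54 · e^0.060333 = 461.54 × 1.062190 = R$490.2432
Market R$483.99 < fair R$490.2432: forward underpriced → reverse cash-and-carry (short spot, go long the forward).
At maturity, profit = |F_mkt − F*| = |483.99 − 490.2432| = R$6.25 per share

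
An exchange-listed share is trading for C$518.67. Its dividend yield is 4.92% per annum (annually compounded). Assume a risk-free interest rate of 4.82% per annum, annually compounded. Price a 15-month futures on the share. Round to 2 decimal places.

C$518.05

F = S · (1+r)^T / (1+q)^T
= 518.67 × 1.060609 / 1.061874 = 518.67 × 0.998809
F = C$518.05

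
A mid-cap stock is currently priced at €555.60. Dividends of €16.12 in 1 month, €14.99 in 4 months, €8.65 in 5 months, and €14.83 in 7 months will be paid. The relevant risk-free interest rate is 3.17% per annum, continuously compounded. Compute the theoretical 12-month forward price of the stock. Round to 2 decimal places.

€517.75

PV(dividends) I = 16.12·e^(−0.0317·1/12) + 14.99·e^(−0.0317·4/12) + 8.65·e^(−0.0317·5/12) + 14.83·e^(−0.0317·7/12)
I = 16.0775 + 14.8324 + 8.5365 + 14.5583 = 54.0047
F = (S − I)·e^(rT) = (555.60 − 54.0047) · e^(0.0317·12/12)
= 501.5953 · e^0.031700 = 501.5953 × 1.032208 = €517.75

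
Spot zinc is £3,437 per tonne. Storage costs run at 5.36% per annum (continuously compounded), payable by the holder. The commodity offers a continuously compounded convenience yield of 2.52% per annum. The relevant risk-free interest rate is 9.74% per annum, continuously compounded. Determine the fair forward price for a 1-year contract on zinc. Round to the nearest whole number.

Net carry = r + u − y = 0.0974 + 0.0536 − 0.0252 = 0.1258
F = S·e^((r+u−y)T) = 3437 · e^(0.1258 × 1) = 3437 · e^0.125800
= 3437 × 1.134055 = £3,898 per tonne

£3,898 per tonne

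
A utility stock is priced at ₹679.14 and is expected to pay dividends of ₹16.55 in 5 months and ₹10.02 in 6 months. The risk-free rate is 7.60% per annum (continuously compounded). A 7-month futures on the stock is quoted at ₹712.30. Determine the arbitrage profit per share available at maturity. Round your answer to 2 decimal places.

PV(dividends) I = 16.55·e^(−0.0760·5/12) + 10.02·e^(−0.0760·6/12) = 25.6805
Fair futures F* = (S − I)·e^(rT) = (679.14 − 25.6805)·e^0.044333 = 653.4595 × 1.045330 = 683.0808
Market ₹712.30 > fair 683.0808: forward overpriced → cash-and-carry (borrow at r, buy the stock and collect the dividends, short the forward).
Profit at T = |F_mkt − F*| = |712.30 − 683.0808| = ₹29.22 per share

₹29.22 per share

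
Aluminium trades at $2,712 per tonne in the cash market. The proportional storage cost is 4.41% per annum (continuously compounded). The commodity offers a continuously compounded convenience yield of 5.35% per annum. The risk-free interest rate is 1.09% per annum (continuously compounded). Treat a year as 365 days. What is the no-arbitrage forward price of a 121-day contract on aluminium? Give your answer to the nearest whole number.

$2,713 per tonne

Net carry = r + u − y = 0.0109 + 0.0441 − 0.0535 = 0.0015
F = S·e^((r+u−y)T) = 2712 · e^(0.0015 × 121/365) = 2712 · e^0.000497
= 2712 × 1.000497 = $2,713 per tonne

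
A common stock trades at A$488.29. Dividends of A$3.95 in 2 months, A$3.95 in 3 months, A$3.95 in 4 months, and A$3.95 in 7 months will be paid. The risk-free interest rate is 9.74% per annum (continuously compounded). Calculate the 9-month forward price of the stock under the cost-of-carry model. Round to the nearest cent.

PV(dividends) I = 3.95·e^(−0.0974·2/12) + 3.95·e^(−0.0974·3/12) + 3.95·e^(−0.0974·4/12) + 3.95·e^(−0.0974·7/12)
I = 3.8864 + 3.8550 + 3.8238 + 3.7318 = 15.2970
F = (S − I)·e^(rT) = (488.29 − 15.2970) · e^(0.0974·9/12)
= 472.9930 · e^0.073050 = 472.9930 × 1.075784 = A$508.84

A$508.84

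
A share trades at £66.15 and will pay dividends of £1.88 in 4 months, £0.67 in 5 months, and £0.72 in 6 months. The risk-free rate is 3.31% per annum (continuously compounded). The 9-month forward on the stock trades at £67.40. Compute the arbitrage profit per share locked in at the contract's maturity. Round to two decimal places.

PV(dividends) I = 1.88·e^(−0.0331·4/12) + 0.67·e^(−0.0331·5/12) + 0.72·e^(−0.0331·6/12) = 3.2284
Fair forward F* = (S − I)·e^(rT) = (66.15 − 3.2284)·e^0.024825 = 62.9216 × 1.025136 = 64.5032
Market £67.40 > fair 64.5032: forward overpriced → cash-and-carry (borrow at r, buy the stock and collect the dividends, short the forward).
Profit at T = |F_mkt − F*| = |67.40 − 64.5032| = £2.90 per share

£2.90 per share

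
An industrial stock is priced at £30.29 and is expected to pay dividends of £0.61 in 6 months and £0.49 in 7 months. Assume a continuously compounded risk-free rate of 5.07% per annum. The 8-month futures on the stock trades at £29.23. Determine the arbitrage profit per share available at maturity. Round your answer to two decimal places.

PV(dividends) I = 0.61·e^(−0.0507·6/12) + 0.49·e^(−0.0507·7/12) = 1.0705
Fair futures F* = (S − I)·e^(rT) = (30.29 − 1.0705)·e^0.033800 = 29.2195 × 1.034378 = 30.2240
Market £29.23 < fair 30.2240: forward underpriced → reverse cash-and-carry (short the stock, invest proceeds at r, pay the dividends, go long the forward).
Profit at T = |F_mkt − F*| = |29.23 − 30.2240| = £0.99 per share

£0.99 per share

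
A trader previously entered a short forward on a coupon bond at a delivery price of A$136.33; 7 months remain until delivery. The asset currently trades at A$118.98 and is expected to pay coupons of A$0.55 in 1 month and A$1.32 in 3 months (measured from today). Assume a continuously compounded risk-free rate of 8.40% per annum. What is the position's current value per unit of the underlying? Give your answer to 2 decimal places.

A$12.67

PV(remaining coupons) I = 0.55·e^(−0.0840·1/12) + 1.32·e^(−0.0840·3/12) = 1.8387
Current forward F = (S − I)·e^(rT) = (118.98 − 1.8387)·e^(0.0840·7/12) = 117.1413 × 1.050220 = 123.0241
Value (long) = (F − K)·e^(−rT) = (123.0241 − 136.33) × 0.952181 = -12.6696
Short position value = −(long value) = A$12.67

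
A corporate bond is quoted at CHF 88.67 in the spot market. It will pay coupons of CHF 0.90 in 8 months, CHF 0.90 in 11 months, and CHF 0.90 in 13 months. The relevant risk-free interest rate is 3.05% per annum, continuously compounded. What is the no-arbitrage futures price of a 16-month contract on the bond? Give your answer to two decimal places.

PV(coupons) I = 0.90·e^(−0.0305·8/12) + 0.90·e^(−0.0305·11/12) + 0.90·e^(−0.0305·13/12)
I = 0.8819 + 0.8752 + 0.8707 = 2.6278
F = (S − I)·e^(rT) = (88.67 − 2.6278) · e^(0.0305·16/12)
= 86.0422 · e^0.040667 = 86.0422 × 1.041505 = CHF 89.61

CHF 89.61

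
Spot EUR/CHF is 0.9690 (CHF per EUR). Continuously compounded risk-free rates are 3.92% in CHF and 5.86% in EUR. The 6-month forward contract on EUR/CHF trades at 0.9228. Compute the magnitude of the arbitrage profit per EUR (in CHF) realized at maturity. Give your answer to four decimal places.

0.0368 per EUR (in CHF)

Fair forward: F* = S·e^(carry·T), with carry = (r_CHF − r_EUR) = 0.0392 − 0.0586 = -0.0194
F* = 0.9690 · e^(-0.0194 × 6/12) = 0.9690 · e^-0.009700 = 0.9690 × 0.990347 = 0.9596
Market 0.9228 < fair 0.9596: forward underpriced → reverse cash-and-carry (short spot, go long the forward).
At maturity, profit = |F_mkt − F*| = |0.9228 − 0.9596| = 0.0368 per EUR (in CHF)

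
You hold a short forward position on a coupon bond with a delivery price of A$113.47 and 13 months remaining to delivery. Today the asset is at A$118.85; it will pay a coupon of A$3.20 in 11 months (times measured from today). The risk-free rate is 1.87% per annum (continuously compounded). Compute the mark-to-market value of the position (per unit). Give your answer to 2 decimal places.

PV(remaining coupons) I = 3.20·e^(−0.0187·11/12) = 3.1456
Current forward F = (S − I)·e^(rT) = (118.85 − 3.1456)·e^(0.0187·13/12) = 115.7044 × 1.020465 = 118.0723
Value (long) = (F − K)·e^(−rT) = (118.0723 − 113.47) × 0.979945 = 4.5100
Short position value = −(long value) = -A$4.51

-A$4.51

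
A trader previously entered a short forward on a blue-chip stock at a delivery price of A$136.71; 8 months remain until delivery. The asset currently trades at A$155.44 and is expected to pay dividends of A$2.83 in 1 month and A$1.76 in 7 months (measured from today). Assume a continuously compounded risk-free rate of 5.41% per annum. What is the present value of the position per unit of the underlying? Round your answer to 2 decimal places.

-A$19.05

PV(remaining dividends) I = 2.83·e^(−0.0541·1/12) + 1.76·e^(−0.0541·7/12) = 4.5226
Current forward F = (S − I)·e^(rT) = (155.44 − 4.5226)·e^(0.0541·8/12) = 150.9174 × 1.036725 = 156.4598
Value (long) = (F − K)·e^(−rT) = (156.4598 − 136.71) × 0.964576 = 19.0502
Short position value = −(long value) = -A$19.05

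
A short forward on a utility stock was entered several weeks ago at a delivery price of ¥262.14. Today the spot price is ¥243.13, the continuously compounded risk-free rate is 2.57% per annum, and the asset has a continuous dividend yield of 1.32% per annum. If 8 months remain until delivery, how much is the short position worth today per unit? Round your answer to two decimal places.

Current fair forward for the remaining 8 months: F = S·e^((r − q)·T), (r − q) = 0.0257 − 0.0132 = 0.0125
F = 243.13 · e^(0.0125 × 8/12) = 243.13 × 1.008368 = 245.1645
Value of long forward = (F − K)·e^(−rT) = (245.1645 − 262.14) · e^(−0.0257·8/12)
= -16.9755 × 0.983013 = -16.69
Short position value = −(long value) = ¥16.69

¥16.69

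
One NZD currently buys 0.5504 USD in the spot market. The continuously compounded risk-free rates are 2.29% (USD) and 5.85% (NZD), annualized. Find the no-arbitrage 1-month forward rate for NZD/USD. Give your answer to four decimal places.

0.5488

F = S·e^((r_USD − r_NZD)T) = 0.5504 · e^((0.0229 − 0.0585) × 1/12)
= 0.5504 · e^-0.002967 = 0.5504 × 0.997037
F = 0.5488 USD per NZD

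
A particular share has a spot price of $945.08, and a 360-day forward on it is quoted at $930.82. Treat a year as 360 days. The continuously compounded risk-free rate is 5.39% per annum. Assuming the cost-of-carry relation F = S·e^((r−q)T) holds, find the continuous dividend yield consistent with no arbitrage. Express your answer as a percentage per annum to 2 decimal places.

From F = S·e^((r−q)T): (r − q) = ln(F/S)/T
ln(930.82/945.08) = ln(0.984911) = -0.015204
(r − q) = -0.015204 / (360/360) = -0.015204
q = r − ln(F/S)/T = 0.0539 + 0.015204 = 0.069104
q = 6.91%

6.91%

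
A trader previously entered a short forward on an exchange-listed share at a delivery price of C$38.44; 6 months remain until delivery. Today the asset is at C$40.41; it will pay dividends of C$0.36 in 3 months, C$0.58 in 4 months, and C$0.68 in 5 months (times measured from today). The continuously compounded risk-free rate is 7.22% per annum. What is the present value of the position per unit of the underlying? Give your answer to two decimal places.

-C$1.75

PV(remaining dividends) I = 0.36·e^(−0.0722·3/12) + 0.58·e^(−0.0722·4/12) + 0.68·e^(−0.0722·5/12) = 1.5796
Current forward F = (S − I)·e^(rT) = (40.41 − 1.5796)·e^(0.0722·6/12) = 38.8304 × 1.036760 = 40.2578
Value (long) = (F − K)·e^(−rT) = (40.2578 − 38.44) × 0.964544 = 1.7533
Short position value = −(long value) = -C$1.75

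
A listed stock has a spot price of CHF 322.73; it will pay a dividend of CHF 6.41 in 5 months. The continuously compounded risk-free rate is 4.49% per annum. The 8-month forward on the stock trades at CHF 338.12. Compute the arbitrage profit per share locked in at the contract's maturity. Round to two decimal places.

CHF 12.07 per share

PV(dividends) I = 6.41·e^(−0.0449·5/12) = 6.2912
Fair forward F* = (S − I)·e^(rT) = (322.73 − 6.2912)·e^0.029933 = 316.4388 × 1.030385 = 326.0538
Market CHF 338.12 > fair 326.0538: forward overpriced → cash-and-carry (borrow at r, buy the stock and collect the dividends, short the forward).
Profit at T = |F_mkt − F*| = |338.12 − 326.0538| = CHF 12.07 per share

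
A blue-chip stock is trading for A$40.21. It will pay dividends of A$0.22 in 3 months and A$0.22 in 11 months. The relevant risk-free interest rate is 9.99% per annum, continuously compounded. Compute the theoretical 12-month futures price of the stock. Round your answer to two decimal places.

A$43.98

PV(dividends) I = 0.22·e^(−0.0999·3/12) + 0.22·e^(−0.0999·11/12)
I = 0.2146 + 0.2007 = 0.4153
F = (S − I)·e^(rT) = (40.21 − 0.4153) · e^(0.0999·12/12)
= 39.7947 · e^0.099900 = 39.7947 × 1.105060 = A$43.98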